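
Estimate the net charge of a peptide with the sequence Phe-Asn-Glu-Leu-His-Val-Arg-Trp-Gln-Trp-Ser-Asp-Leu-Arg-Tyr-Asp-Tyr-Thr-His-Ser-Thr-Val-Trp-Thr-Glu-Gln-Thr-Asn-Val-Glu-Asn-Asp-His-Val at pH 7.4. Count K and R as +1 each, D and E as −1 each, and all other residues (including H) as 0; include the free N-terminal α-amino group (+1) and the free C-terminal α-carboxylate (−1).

Positive (K, R): Arg7, Arg14 → +2.
Negative (D, E): Glu3, Asp12, Asp16, Glu25, Glu30, Asp32 → −6.
The N-terminus (+1) and C-terminus (−1) cancel.
Net charge = (+2) + (−6) = −4.

-4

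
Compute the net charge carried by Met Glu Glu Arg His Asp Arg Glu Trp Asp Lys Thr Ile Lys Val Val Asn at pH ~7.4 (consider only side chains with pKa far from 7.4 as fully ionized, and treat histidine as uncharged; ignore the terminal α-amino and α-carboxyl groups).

Near pH 7.4, K and R contribute +1 each, D and E contribute −1 each, and every other side chain (His included, as stated) is uncharged.
Positive (K, R): Arg4, Arg7, Lys11, Lys14 → +4.
Negative (D, E): Glu2, Glu3, Asp6, Glu8, Asp10 → −5.
Net charge = (+4) + (−5) = −1.

-1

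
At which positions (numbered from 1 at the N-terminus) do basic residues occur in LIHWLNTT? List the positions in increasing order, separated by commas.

3

The basic amino acids are Lys (K), Arg (R), and His (H).
Matching residues: H3.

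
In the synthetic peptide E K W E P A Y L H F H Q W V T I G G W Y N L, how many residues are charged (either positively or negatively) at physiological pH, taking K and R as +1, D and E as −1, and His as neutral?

3

Charged side chains at pH ~7.4: K, R (positive); D, E (negative).
Matching residues: E1, K2, E4.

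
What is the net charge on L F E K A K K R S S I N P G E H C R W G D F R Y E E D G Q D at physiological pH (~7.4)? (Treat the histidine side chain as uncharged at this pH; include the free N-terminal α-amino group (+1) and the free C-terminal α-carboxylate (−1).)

-1

At pH ~7.4 the Lys and Arg side chains are protonated (+1), the Asp and Glu side chains are deprotonated (−1), and with His taken as neutral all other side chains carry no charge.
Positive (K, R): K4, K6, K7, R8, R18, R23 → +6.
Negative (D, E): E3, E15, D21, E25, E26, D27, D30 → −7.
The N-terminus (+1) and C-terminus (−1) cancel.
Net charge = (+6) + (−7) = −1.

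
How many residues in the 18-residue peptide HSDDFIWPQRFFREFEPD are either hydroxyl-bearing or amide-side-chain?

2

Hydroxyl-bearing: S, T, Y. Amide-side-chain: N, Q.
Hydroxyl-bearing residues here: S2 (1).
Amide-side-chain residues here: Q9 (1).
The two groups share no amino acid, so total = 1 + 1 = 2.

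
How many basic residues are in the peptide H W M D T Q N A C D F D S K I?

Lysine (K), arginine (R), and histidine (H) have basic, nitrogen-containing side chains.
Matching residues: H1, K14.

2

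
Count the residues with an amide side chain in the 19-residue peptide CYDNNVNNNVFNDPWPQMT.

Asparagine (N) and glutamine (Q) have uncharged amide side chains.
Matching residues: N4, N5, N7, N8, N9, N12, Q17.

7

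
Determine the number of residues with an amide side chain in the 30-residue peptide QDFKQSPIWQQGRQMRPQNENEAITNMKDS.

The amide-side-chain residues are Asn (N) and Gln (Q).
Matching residues: Q1, Q5, Q10, Q11, Q14, Q18, N19, N21, N26.

9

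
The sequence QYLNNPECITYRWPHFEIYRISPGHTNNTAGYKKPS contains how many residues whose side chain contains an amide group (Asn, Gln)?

5

Matching residues: Q1, N4, N5, N27, N28.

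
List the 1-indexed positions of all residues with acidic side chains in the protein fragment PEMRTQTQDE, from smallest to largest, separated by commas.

2, 9, 10

Aspartate (D) and glutamate (E) have carboxylic-acid side chains and are the acidic amino acids.
Matching residues: E2, D9, E10.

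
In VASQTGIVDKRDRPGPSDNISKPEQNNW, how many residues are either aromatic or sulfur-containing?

Aromatic: F, W, Y. Sulfur-containing: C, M.
Aromatic residues here: W28 (1).
Sulfur-containing residues here: none (0).
The two groups share no amino acid, so total = 1 + 0 = 1.

1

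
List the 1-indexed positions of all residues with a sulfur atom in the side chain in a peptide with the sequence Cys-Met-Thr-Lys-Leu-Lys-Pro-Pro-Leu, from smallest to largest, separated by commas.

Only Cys (C) and Met (M) have a sulfur atom in the side chain.
Matching residues: Cys1, Met2.

1, 2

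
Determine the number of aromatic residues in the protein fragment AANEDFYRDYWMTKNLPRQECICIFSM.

5

F, W, and Y each carry an aromatic ring on the side chain.
Matching residues: F6, Y7, Y10, W11, F25.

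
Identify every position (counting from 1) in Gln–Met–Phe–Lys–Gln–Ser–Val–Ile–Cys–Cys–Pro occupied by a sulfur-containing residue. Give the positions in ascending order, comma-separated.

Only Cys (C) and Met (M) have a sulfur atom in the side chain.
Matching residues: Met2, Cys9, Cys10.

2, 9, 10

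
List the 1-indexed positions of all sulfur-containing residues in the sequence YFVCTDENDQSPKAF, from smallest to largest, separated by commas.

The sulfur-bearing residues are cysteine (–SH) and methionine (–S–CH₃).
Matching residues: C4.

4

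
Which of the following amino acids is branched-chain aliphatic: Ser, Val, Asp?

Val

Valine (V), leucine (L), and isoleucine (I) are the branched-chain amino acids.
Of the listed options, only Val belongs to this group.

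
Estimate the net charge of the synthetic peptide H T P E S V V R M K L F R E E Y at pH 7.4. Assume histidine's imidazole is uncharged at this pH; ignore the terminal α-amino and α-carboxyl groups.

Near pH 7.4, K and R contribute +1 each, D and E contribute −1 each, and every other side chain (His included, as stated) is uncharged.
Positive (K, R): R8, K10, R13 → +3.
Negative (D, E): E4, E14, E15 → −3.
Net charge = (+3) + (−3) = 0.

0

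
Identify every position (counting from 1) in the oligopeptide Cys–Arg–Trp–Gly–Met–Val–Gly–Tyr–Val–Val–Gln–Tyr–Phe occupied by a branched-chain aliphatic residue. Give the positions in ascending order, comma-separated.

The BCAAs are Val, Leu, and Ile — aliphatic side chains with a branch point.
Matching residues: Val6, Val9, Val10.

6, 9, 10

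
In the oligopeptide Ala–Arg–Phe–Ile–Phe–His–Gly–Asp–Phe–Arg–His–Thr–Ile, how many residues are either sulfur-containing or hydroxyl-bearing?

1

Sulfur-containing: C, M. Hydroxyl-bearing: S, T, Y.
Sulfur-containing residues here: none (0).
Hydroxyl-bearing residues here: Thr12 (1).
The two groups share no amino acid, so total = 0 + 1 = 1.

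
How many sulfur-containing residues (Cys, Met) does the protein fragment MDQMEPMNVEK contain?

3

Matching residues: M1, M4, M7.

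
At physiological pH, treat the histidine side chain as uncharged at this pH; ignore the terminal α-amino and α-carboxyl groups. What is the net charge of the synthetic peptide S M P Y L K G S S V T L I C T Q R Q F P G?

+2

At pH ~7.4 the Lys and Arg side chains are protonated (+1), the Asp and Glu side chains are deprotonated (−1), and with His taken as neutral all other side chains carry no charge.
Positive (K, R): K6, R17 → +2.
Negative (D, E): none → −0.
Net charge = (+2) + (−0) = +2.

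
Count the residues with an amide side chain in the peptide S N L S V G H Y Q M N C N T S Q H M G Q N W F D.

Only N (asparagine) and Q (glutamine) carry a side-chain carboxamide.
Matching residues: N2, Q9, N11, N13, Q16, Q20, N21.

7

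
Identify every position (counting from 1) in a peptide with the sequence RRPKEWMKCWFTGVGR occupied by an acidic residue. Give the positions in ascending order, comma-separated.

Matching residues: E5.

5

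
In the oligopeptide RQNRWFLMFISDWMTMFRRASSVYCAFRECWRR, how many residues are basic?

7

Lysine (K), arginine (R), and histidine (H) have basic, nitrogen-containing side chains.
Matching residues: R1, R4, R18, R19, R28, R32, R33.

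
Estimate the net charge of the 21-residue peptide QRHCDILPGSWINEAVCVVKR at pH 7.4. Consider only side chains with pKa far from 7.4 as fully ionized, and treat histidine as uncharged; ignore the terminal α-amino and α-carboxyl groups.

Near pH 7.4, K and R contribute +1 each, D and E contribute −1 each, and every other side chain (His included, as stated) is uncharged.
Positive (K, R): R2, K20, R21 → +3.
Negative (D, E): D5, E14 → −2.
Net charge = (+3) + (−2) = +1.

+1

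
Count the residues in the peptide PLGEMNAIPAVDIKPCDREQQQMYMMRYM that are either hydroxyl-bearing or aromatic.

Hydroxyl-bearing: S, T, Y. Aromatic: F, W, Y.
Hydroxyl-bearing residues here: Y24, Y28 (2).
Aromatic residues here: Y24, Y28 (2).
Y is in both groups, so the 2 Y residues must not be double-counted.
Total = 2 + 2 − 2 = 2.

2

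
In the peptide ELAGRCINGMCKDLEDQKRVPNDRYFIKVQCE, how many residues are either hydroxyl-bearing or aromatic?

Hydroxyl-bearing: S, T, Y. Aromatic: F, W, Y.
Hydroxyl-bearing residues here: Y25 (1).
Aromatic residues here: Y25, F26 (2).
Y is in both groups, so the 1 Y residue must not be double-counted.
Total = 1 + 2 − 1 = 2.

2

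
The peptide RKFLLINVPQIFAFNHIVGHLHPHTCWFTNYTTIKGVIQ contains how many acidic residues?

Only D (aspartate) and E (glutamate) carry a side-chain carboxylic acid.
None of the 39 residues belong to this group.

0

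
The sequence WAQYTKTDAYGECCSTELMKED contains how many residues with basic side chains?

Lysine (K), arginine (R), and histidine (H) have basic, nitrogen-containing side chains.
Matching residues: K6, K20.

2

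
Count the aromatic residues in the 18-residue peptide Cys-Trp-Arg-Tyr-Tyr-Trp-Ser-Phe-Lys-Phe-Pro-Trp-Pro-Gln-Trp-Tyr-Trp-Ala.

10

Phenylalanine (F), tryptophan (W), and tyrosine (Y) have aromatic ring side chains.
Matching residues: Trp2, Tyr4, Tyr5, Trp6, Phe8, Phe10, Trp12, Trp15, Tyr16, Trp17.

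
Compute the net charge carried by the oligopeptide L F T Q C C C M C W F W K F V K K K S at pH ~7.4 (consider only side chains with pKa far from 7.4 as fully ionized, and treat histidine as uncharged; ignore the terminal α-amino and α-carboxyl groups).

Near pH 7.4, K and R contribute +1 each, D and E contribute −1 each, and every other side chain (His included, as stated) is uncharged.
Positive (K, R): K13, K16, K17, K18 → +4.
Negative (D, E): none → −0.
Net charge = (+4) + (−0) = +4.

+4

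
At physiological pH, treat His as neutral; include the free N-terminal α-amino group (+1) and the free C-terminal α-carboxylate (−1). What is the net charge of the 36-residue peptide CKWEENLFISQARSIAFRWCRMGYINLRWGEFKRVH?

At pH ~7.4 the Lys and Arg side chains are protonated (+1), the Asp and Glu side chains are deprotonated (−1), and with His taken as neutral all other side chains carry no charge.
Positive (K, R): K2, R13, R18, R21, R28, K33, R34 → +7.
Negative (D, E): E4, E5, E31 → −3.
The N-terminus (+1) and C-terminus (−1) cancel.
Net charge = (+7) + (−3) = +4.

+4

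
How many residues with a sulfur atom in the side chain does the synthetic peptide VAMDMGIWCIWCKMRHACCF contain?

Only Cys (C) and Met (M) have a sulfur atom in the side chain.
Matching residues: M3, M5, C9, C12, M14, C18, C19.

7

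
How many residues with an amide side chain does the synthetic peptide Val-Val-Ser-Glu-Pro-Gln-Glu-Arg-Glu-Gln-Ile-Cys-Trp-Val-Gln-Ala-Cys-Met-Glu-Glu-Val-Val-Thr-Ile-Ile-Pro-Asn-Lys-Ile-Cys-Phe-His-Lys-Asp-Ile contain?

4

Only N (asparagine) and Q (glutamine) carry a side-chain carboxamide.
Matching residues: Gln6, Gln10, Gln15, Asn27.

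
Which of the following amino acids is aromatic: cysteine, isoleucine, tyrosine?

tyrosine

Phenylalanine (F), tryptophan (W), and tyrosine (Y) have aromatic ring side chains.
Of the listed options, only tyrosine belongs to this group.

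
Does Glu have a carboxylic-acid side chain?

Only D (aspartate) and E (glutamate) carry a side-chain carboxylic acid.
Glutamate is in this group.

Yes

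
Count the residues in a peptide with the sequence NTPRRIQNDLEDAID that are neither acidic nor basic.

9

Acidic: D, E. Basic: K, R, H. All other residues are neither.
Matching residues: N1, T2, P3, I6, Q7, N8, L10, A13, I14.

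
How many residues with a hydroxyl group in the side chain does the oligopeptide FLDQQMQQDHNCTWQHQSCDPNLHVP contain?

The –OH-bearing residues are Ser, Thr (aliphatic alcohols), and Tyr (phenol).
Matching residues: T13, S18.

2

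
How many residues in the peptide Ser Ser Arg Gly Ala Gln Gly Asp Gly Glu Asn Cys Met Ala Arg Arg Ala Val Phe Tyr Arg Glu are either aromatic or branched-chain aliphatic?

3

Aromatic: F, W, Y. Branched-chain aliphatic: I, L, V.
Aromatic residues here: Phe19, Tyr20 (2).
Branched-chain aliphatic residues here: Val18 (1).
The two groups share no amino acid, so total = 2 + 1 = 3.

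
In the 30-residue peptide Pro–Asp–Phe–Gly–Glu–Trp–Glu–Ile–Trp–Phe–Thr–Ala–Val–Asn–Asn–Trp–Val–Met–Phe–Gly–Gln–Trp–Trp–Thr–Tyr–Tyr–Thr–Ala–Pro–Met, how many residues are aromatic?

F, W, and Y each carry an aromatic ring on the side chain.
Matching residues: Phe3, Trp6, Trp9, Phe10, Trp16, Phe19, Trp22, Trp23, Tyr25, Tyr26.

10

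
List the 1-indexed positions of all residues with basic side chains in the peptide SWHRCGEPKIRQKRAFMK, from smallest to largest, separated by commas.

K, R, and H are the three residues with basic side chains (ε-amine, guanidinium, and imidazole respectively).
Matching residues: H3, R4, K9, R11, K13, R14, K18.

3, 4, 9, 11, 13, 14, 18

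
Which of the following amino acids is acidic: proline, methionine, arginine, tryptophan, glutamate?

Only D (aspartate) and E (glutamate) carry a side-chain carboxylic acid.
Of the listed options, only glutamate belongs to this group.

glutamate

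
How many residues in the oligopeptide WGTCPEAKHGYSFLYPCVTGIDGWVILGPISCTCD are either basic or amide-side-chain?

Basic: H, K, R. Amide-side-chain: N, Q.
Basic residues here: K8, H9 (2).
Amide-side-chain residues here: none (0).
The two groups share no amino acid, so total = 2 + 0 = 2.

2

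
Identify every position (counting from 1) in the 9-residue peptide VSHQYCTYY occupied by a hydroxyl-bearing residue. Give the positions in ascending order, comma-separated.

Serine (S), threonine (T), and tyrosine (Y) each carry a hydroxyl group on the side chain.
Matching residues: S2, Y5, T7, Y8, Y9.

2, 5, 7, 8, 9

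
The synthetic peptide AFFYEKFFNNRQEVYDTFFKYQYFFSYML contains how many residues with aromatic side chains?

13

Phenylalanine (F), tryptophan (W), and tyrosine (Y) have aromatic ring side chains.
Matching residues: F2, F3, Y4, F7, F8, Y15, F18, F19, Y21, Y23, F24, F25, Y27.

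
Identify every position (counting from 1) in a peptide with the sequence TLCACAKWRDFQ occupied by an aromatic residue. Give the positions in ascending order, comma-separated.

8, 11

F, W, and Y each carry an aromatic ring on the side chain.
Matching residues: W8, F11.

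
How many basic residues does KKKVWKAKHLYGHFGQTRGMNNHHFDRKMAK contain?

K, R, and H are the three residues with basic side chains (ε-amine, guanidinium, and imidazole respectively).
Matching residues: K1, K2, K3, K6, K8, H9, H13, R18, H23, H24, R27, K28, K31.

13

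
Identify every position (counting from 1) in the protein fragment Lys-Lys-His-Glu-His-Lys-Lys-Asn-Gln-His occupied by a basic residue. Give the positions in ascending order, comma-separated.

The basic amino acids are Lys (K), Arg (R), and His (H).
Matching residues: Lys1, Lys2, His3, His5, Lys6, Lys7, His10.

1, 2, 3, 5, 6, 7, 10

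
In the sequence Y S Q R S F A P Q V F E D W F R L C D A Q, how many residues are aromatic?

The aromatic amino acids are Phe (F, benzyl), Trp (W, indole), and Tyr (Y, phenol).
Matching residues: Y1, F6, F11, W14, F15.

5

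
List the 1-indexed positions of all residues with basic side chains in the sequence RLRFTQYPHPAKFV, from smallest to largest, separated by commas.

The basic amino acids are Lys (K), Arg (R), and His (H).
Matching residues: R1, R3, H9, K12.

1, 3, 9, 12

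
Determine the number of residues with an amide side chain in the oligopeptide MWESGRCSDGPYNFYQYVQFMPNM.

Only N (asparagine) and Q (glutamine) carry a side-chain carboxamide.
Matching residues: N13, Q16, Q19, N23.

4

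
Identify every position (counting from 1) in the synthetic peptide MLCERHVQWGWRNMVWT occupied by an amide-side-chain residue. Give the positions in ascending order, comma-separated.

8, 13

Only N (asparagine) and Q (glutamine) carry a side-chain carboxamide.
Matching residues: Q8, N13.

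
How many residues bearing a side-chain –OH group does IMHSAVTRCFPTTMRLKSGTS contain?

7

S, T, and Y are the three residues with a side-chain hydroxyl.
Matching residues: S4, T7, T12, T13, S18, T20, S21.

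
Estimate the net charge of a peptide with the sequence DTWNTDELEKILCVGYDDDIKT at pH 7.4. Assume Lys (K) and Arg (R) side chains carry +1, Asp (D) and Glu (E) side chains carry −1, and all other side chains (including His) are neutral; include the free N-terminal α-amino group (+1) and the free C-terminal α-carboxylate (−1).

-5

Positive (K, R): K10, K21 → +2.
Negative (D, E): D1, D6, E7, E9, D17, D18, D19 → −7.
The N-terminus (+1) and C-terminus (−1) cancel.
Net charge = (+2) + (−7) = −5.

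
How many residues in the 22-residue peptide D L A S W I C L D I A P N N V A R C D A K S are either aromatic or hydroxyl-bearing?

3

Aromatic: F, W, Y. Hydroxyl-bearing: S, T, Y.
Aromatic residues here: W5 (1).
Hydroxyl-bearing residues here: S4, S22 (2).
(Y belongs to both groups, but none appear in this sequence.) Total = 1 + 2 = 3.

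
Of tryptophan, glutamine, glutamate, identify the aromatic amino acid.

tryptophan

The aromatic amino acids are Phe (F, benzyl), Trp (W, indole), and Tyr (Y, phenol).
Of the listed options, only tryptophan belongs to this group.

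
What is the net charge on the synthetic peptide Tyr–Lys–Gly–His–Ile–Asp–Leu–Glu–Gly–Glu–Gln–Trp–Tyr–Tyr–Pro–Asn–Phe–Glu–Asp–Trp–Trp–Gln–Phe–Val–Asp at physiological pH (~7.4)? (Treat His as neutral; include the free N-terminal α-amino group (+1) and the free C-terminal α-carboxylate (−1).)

-5

At pH ~7.4 the Lys and Arg side chains are protonated (+1), the Asp and Glu side chains are deprotonated (−1), and with His taken as neutral all other side chains carry no charge.
Positive (K, R): Lys2 → +1.
Negative (D, E): Asp6, Glu8, Glu10, Glu18, Asp19, Asp25 → −6.
The N-terminus (+1) and C-terminus (−1) cancel.
Net charge = (+1) + (−6) = −5.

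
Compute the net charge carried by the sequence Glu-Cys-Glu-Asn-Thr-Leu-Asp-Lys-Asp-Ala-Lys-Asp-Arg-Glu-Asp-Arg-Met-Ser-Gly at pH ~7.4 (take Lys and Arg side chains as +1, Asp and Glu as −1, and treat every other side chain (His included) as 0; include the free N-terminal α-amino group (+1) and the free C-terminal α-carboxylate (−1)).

-3

Positive (K, R): Lys8, Lys11, Arg13, Arg16 → +4.
Negative (D, E): Glu1, Glu3, Asp7, Asp9, Asp12, Glu14, Asp15 → −7.
The N-terminus (+1) and C-terminus (−1) cancel.
Net charge = (+4) + (−7) = −3.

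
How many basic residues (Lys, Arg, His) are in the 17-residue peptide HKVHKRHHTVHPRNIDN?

Matching residues: H1, K2, H4, K5, R6, H7, H8, H11, R13.

9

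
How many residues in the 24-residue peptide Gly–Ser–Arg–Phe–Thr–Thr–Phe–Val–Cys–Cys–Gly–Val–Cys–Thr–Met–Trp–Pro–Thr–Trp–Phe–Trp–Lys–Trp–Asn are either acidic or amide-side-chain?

Acidic: D, E. Amide-side-chain: N, Q.
Acidic residues here: none (0).
Amide-side-chain residues here: Asn24 (1).
The two groups share no amino acid, so total = 0 + 1 = 1.

1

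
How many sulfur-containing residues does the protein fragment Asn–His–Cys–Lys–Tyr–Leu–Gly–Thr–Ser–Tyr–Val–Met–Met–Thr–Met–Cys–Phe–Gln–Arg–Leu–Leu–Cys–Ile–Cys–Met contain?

8

Only Cys (C) and Met (M) have a sulfur atom in the side chain.
Matching residues: Cys3, Met12, Met13, Met15, Cys16, Cys22, Cys24, Met25.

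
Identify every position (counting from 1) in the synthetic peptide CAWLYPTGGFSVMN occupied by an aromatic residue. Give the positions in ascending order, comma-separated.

F, W, and Y each carry an aromatic ring on the side chain.
Matching residues: W3, Y5, F10.

3, 5, 10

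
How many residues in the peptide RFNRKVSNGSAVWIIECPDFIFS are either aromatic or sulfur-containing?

5

Aromatic: F, W, Y. Sulfur-containing: C, M.
Aromatic residues here: F2, W13, F20, F22 (4).
Sulfur-containing residues here: C17 (1).
The two groups share no amino acid, so total = 4 + 1 = 5.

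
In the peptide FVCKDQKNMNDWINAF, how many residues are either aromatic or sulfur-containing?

Aromatic: F, W, Y. Sulfur-containing: C, M.
Aromatic residues here: F1, W12, F16 (3).
Sulfur-containing residues here: C3, M9 (2).
The two groups share no amino acid, so total = 3 + 2 = 5.

5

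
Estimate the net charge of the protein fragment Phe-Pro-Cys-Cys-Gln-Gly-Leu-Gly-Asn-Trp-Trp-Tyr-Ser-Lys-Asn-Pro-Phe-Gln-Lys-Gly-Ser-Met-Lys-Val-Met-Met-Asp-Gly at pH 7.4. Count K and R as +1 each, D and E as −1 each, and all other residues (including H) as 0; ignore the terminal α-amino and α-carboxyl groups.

+2

Positive (K, R): Lys14, Lys19, Lys23 → +3.
Negative (D, E): Asp27 → −1.
Net charge = (+3) + (−1) = +2.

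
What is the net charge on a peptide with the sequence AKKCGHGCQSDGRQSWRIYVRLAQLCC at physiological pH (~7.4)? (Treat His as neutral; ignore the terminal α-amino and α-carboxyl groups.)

+4

Near pH 7.4, K and R contribute +1 each, D and E contribute −1 each, and every other side chain (His included, as stated) is uncharged.
Positive (K, R): K2, K3, R13, R17, R21 → +5.
Negative (D, E): D11 → −1.
Net charge = (+5) + (−1) = +4.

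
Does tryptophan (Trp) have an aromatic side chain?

F, W, and Y each carry an aromatic ring on the side chain.
Tryptophan is in this group.

Yes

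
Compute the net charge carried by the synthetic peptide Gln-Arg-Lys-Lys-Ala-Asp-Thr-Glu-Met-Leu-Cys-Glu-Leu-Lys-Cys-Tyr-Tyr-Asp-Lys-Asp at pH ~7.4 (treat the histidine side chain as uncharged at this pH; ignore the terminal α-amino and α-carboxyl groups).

At pH ~7.4 the Lys and Arg side chains are protonated (+1), the Asp and Glu side chains are deprotonated (−1), and with His taken as neutral all other side chains carry no charge.
Positive (K, R): Arg2, Lys3, Lys4, Lys14, Lys19 → +5.
Negative (D, E): Asp6, Glu8, Glu12, Asp18, Asp20 → −5.
Net charge = (+5) + (−5) = 0.

0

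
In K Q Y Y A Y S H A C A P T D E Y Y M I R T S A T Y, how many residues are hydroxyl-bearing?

11

S, T, and Y are the three residues with a side-chain hydroxyl.
Matching residues: Y3, Y4, Y6, S7, T13, Y16, Y17, T21, S22, T24, Y25.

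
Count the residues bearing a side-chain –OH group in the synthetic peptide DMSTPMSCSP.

Serine (S), threonine (T), and tyrosine (Y) each carry a hydroxyl group on the side chain.
Matching residues: S3, T4, S7, S9.

4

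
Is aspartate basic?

No

The basic amino acids are Lys (K), Arg (R), and His (H).
Aspartate is not in this group.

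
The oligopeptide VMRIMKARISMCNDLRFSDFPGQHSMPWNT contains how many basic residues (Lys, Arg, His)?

Matching residues: R3, K6, R8, R16, H24.

5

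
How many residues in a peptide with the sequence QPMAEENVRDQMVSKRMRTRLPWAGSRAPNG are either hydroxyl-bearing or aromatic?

4

Hydroxyl-bearing: S, T, Y. Aromatic: F, W, Y.
Hydroxyl-bearing residues here: S14, T19, S26 (3).
Aromatic residues here: W23 (1).
(Y belongs to both groups, but none appear in this sequence.) Total = 3 + 1 = 4.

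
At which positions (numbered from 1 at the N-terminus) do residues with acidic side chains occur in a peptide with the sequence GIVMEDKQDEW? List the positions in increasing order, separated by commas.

Only D (aspartate) and E (glutamate) carry a side-chain carboxylic acid.
Matching residues: E5, D6, D9, E10.

5, 6, 9, 10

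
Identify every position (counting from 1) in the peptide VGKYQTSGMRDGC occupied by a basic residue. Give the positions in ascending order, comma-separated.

3, 10

K, R, and H are the three residues with basic side chains (ε-amine, guanidinium, and imidazole respectively).
Matching residues: K3, R10.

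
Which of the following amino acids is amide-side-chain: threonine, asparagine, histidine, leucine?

asparagine

The amide-side-chain residues are Asn (N) and Gln (Q).
Of the listed options, only asparagine belongs to this group.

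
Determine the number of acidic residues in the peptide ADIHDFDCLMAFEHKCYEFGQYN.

Aspartate (D) and glutamate (E) have carboxylic-acid side chains and are the acidic amino acids.
Matching residues: D2, D5, D7, E13, E18.

5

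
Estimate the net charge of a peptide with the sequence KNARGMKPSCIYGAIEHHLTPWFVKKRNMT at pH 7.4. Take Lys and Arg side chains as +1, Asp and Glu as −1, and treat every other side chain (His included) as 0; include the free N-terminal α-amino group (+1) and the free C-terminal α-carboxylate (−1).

+5

Positive (K, R): K1, R4, K7, K25, K26, R27 → +6.
Negative (D, E): E16 → −1.
The N-terminus (+1) and C-terminus (−1) cancel.
Net charge = (+6) + (−1) = +5.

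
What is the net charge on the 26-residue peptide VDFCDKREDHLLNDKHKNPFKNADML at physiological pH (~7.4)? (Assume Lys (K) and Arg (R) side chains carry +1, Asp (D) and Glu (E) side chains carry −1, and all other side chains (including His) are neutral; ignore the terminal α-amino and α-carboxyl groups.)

-1

Positive (K, R): K6, R7, K15, K17, K21 → +5.
Negative (D, E): D2, D5, E8, D9, D14, D24 → −6.
Net charge = (+5) + (−6) = −1.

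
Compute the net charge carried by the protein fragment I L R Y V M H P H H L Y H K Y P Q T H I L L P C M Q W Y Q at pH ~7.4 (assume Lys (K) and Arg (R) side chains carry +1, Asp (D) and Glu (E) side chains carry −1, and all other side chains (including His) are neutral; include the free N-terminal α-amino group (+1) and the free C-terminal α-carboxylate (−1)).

+2

Positive (K, R): R3, K14 → +2.
Negative (D, E): none → −0.
The N-terminus (+1) and C-terminus (−1) cancel.
Net charge = (+2) + (−0) = +2.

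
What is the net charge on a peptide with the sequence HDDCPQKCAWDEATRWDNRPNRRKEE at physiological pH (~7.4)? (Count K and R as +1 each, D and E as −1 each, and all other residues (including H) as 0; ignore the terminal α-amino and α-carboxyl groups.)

-1

Positive (K, R): K7, R15, R19, R22, R23, K24 → +6.
Negative (D, E): D2, D3, D11, E12, D17, E25, E26 → −7.
Net charge = (+6) + (−7) = −1.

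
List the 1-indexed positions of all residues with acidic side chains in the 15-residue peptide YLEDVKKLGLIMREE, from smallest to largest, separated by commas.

3, 4, 14, 15

Aspartate (D) and glutamate (E) have carboxylic-acid side chains and are the acidic amino acids.
Matching residues: E3, D4, E14, E15.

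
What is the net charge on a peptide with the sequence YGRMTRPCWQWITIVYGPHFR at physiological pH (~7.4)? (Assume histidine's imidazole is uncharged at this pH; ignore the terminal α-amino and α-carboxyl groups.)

+3

The side chains ionized at physiological pH are Lys/Arg (+1) and Asp/Glu (−1); with His treated as neutral, nothing else contributes.
Positive (K, R): R3, R6, R21 → +3.
Negative (D, E): none → −0.
Net charge = (+3) + (−0) = +3.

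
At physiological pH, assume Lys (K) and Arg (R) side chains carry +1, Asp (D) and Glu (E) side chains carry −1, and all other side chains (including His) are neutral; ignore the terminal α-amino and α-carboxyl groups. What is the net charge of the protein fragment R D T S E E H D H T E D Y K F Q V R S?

-3

Positive (K, R): R1, K14, R18 → +3.
Negative (D, E): D2, E5, E6, D8, E11, D12 → −6.
Net charge = (+3) + (−6) = −3.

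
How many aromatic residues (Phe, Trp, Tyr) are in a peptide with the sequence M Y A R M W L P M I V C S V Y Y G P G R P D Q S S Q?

4

Matching residues: Y2, W6, Y15, Y16.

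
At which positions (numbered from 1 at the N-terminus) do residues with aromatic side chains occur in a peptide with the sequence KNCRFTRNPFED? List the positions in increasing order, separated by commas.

Phenylalanine (F), tryptophan (W), and tyrosine (Y) have aromatic ring side chains.
Matching residues: F5, F10.

5, 10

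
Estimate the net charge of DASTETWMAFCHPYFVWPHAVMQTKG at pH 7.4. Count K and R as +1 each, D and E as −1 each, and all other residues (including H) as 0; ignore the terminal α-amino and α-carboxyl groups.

-1

Positive (K, R): K25 → +1.
Negative (D, E): D1, E5 → −2.
Net charge = (+1) + (−2) = −1.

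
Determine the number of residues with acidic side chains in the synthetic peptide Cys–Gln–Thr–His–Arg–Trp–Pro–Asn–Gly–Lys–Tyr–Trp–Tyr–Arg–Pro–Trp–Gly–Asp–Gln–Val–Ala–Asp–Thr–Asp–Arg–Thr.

Only D (aspartate) and E (glutamate) carry a side-chain carboxylic acid.
Matching residues: Asp18, Asp22, Asp24.

3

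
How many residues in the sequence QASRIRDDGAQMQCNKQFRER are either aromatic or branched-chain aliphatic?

2

Aromatic: F, W, Y. Branched-chain aliphatic: I, L, V.
Aromatic residues here: F18 (1).
Branched-chain aliphatic residues here: I5 (1).
The two groups share no amino acid, so total = 1 + 1 = 2.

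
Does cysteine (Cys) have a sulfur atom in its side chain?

Cysteine (C, thiol) and methionine (M, thioether) are the two sulfur-containing amino acids.
Cysteine is in this group.

Yes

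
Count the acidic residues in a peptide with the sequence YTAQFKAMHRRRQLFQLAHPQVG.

Aspartate (D) and glutamate (E) have carboxylic-acid side chains and are the acidic amino acids.
None of the 23 residues belong to this group.

0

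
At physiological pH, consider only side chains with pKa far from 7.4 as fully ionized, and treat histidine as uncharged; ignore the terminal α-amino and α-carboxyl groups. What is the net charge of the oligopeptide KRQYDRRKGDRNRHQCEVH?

+4

At pH ~7.4 the Lys and Arg side chains are protonated (+1), the Asp and Glu side chains are deprotonated (−1), and with His taken as neutral all other side chains carry no charge.
Positive (K, R): K1, R2, R6, R7, K8, R11, R13 → +7.
Negative (D, E): D5, D10, E17 → −3.
Net charge = (+7) + (−3) = +4.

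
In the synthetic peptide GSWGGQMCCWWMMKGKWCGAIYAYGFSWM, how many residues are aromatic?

F, W, and Y each carry an aromatic ring on the side chain.
Matching residues: W3, W10, W11, W17, Y22, Y24, F26, W28.

8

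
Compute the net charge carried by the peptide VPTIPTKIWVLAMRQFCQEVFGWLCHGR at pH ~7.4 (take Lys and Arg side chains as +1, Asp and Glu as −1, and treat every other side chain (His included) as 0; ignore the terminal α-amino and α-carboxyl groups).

Positive (K, R): K7, R14, R28 → +3.
Negative (D, E): E19 → −1.
Net charge = (+3) + (−1) = +2.

+2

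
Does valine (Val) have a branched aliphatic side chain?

Valine (V), leucine (L), and isoleucine (I) are the branched-chain amino acids.
Valine is in this group.

Yes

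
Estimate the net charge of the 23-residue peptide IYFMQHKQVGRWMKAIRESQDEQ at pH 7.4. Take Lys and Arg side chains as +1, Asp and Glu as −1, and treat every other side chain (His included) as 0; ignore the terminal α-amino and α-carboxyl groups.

Positive (K, R): K7, R11, K14, R17 → +4.
Negative (D, E): E18, D21, E22 → −3.
Net charge = (+4) + (−3) = +1.

+1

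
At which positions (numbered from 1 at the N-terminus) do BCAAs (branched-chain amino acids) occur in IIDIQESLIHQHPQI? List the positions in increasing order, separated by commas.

1, 2, 4, 8, 9, 15

V, L, and I make up the branched-chain aliphatic group.
Matching residues: I1, I2, I4, L8, I9, I15.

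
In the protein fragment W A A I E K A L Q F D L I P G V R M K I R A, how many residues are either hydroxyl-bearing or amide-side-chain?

Hydroxyl-bearing: S, T, Y. Amide-side-chain: N, Q.
Hydroxyl-bearing residues here: none (0).
Amide-side-chain residues here: Q9 (1).
The two groups share no amino acid, so total = 0 + 1 = 1.

1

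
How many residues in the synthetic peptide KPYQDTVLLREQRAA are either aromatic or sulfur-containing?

1

Aromatic: F, W, Y. Sulfur-containing: C, M.
Aromatic residues here: Y3 (1).
Sulfur-containing residues here: none (0).
The two groups share no amino acid, so total = 1 + 0 = 1.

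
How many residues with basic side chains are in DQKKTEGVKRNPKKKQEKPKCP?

Lysine (K), arginine (R), and histidine (H) have basic, nitrogen-containing side chains.
Matching residues: K3, K4, K9, R10, K13, K14, K15, K18, K20.

9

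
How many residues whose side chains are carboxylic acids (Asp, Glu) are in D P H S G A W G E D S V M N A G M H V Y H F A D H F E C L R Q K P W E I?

6

Matching residues: D1, E9, D10, D24, E27, E35.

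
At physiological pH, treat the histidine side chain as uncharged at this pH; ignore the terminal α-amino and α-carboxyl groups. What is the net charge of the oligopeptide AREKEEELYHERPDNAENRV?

At pH ~7.4 the Lys and Arg side chains are protonated (+1), the Asp and Glu side chains are deprotonated (−1), and with His taken as neutral all other side chains carry no charge.
Positive (K, R): R2, K4, R12, R19 → +4.
Negative (D, E): E3, E5, E6, E7, E11, D14, E17 → −7.
Net charge = (+4) + (−7) = −3.

-3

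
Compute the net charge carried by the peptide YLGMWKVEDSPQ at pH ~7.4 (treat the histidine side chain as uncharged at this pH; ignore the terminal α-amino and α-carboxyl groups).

The side chains ionized at physiological pH are Lys/Arg (+1) and Asp/Glu (−1); with His treated as neutral, nothing else contributes.
Positive (K, R): K6 → +1.
Negative (D, E): E8, D9 → −2.
Net charge = (+1) + (−2) = −1.

-1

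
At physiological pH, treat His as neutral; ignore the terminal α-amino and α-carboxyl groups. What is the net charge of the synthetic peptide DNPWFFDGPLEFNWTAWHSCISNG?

Near pH 7.4, K and R contribute +1 each, D and E contribute −1 each, and every other side chain (His included, as stated) is uncharged.
Positive (K, R): none → +0.
Negative (D, E): D1, D7, E11 → −3.
Net charge = (+0) + (−3) = −3.

-3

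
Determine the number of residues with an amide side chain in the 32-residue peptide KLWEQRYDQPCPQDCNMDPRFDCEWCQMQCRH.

6

The amide-side-chain residues are Asn (N) and Gln (Q).
Matching residues: Q5, Q9, Q13, N16, Q27, Q29.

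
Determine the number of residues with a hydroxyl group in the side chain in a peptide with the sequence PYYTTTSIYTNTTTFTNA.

12

Serine (S), threonine (T), and tyrosine (Y) each carry a hydroxyl group on the side chain.
Matching residues: Y2, Y3, T4, T5, T6, S7, Y9, T10, T12, T13, T14, T16.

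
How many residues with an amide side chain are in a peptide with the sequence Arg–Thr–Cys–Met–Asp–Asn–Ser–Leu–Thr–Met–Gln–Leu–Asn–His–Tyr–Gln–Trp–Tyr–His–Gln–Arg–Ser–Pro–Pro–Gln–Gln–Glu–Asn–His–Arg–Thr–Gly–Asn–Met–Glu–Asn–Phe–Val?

10

Asparagine (N) and glutamine (Q) have uncharged amide side chains.
Matching residues: Asn6, Gln11, Asn13, Gln16, Gln20, Gln25, Gln26, Asn28, Asn33, Asn36.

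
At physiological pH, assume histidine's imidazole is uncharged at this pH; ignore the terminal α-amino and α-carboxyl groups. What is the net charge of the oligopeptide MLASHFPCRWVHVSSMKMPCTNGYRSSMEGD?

+1

The side chains ionized at physiological pH are Lys/Arg (+1) and Asp/Glu (−1); with His treated as neutral, nothing else contributes.
Positive (K, R): R9, K17, R25 → +3.
Negative (D, E): E29, D31 → −2.
Net charge = (+3) + (−2) = +1.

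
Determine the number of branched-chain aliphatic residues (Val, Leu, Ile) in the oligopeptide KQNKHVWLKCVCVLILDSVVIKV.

11

Matching residues: V6, L8, V11, V13, L14, I15, L16, V19, V20, I21, V23.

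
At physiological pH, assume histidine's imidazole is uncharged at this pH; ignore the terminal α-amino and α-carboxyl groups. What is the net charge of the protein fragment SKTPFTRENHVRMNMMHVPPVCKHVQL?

Near pH 7.4, K and R contribute +1 each, D and E contribute −1 each, and every other side chain (His included, as stated) is uncharged.
Positive (K, R): K2, R7, R12, K23 → +4.
Negative (D, E): E8 → −1.
Net charge = (+4) + (−1) = +3.

+3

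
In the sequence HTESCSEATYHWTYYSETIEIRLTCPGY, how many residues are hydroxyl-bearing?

S, T, and Y are the three residues with a side-chain hydroxyl.
Matching residues: T2, S4, S6, T9, Y10, T13, Y14, Y15, S16, T18, T24, Y28.

12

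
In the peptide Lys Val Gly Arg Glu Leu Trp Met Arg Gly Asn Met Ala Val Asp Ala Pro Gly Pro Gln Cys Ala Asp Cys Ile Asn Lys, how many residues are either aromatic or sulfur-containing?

Aromatic: F, W, Y. Sulfur-containing: C, M.
Aromatic residues here: Trp7 (1).
Sulfur-containing residues here: Met8, Met12, Cys21, Cys24 (4).
The two groups share no amino acid, so total = 1 + 4 = 5.

5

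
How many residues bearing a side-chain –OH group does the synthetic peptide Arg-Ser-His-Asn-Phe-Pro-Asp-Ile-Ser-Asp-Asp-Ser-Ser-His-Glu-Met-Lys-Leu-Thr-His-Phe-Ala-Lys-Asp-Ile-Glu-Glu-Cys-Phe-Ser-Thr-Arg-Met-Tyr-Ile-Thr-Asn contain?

9

S, T, and Y are the three residues with a side-chain hydroxyl.
Matching residues: Ser2, Ser9, Ser12, Ser13, Thr19, Ser30, Thr31, Tyr34, Thr36.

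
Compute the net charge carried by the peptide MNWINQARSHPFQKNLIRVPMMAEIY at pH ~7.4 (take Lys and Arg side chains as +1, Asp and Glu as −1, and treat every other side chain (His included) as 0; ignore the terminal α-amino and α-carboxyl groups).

+2

Positive (K, R): R8, K14, R18 → +3.
Negative (D, E): E24 → −1.
Net charge = (+3) + (−1) = +2.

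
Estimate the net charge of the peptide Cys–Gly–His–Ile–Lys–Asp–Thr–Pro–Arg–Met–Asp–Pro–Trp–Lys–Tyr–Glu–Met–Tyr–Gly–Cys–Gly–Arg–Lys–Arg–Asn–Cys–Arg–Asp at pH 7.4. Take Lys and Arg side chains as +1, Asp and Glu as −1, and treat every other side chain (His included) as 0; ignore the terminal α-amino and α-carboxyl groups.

+3

Positive (K, R): Lys5, Arg9, Lys14, Arg22, Lys23, Arg24, Arg27 → +7.
Negative (D, E): Asp6, Asp11, Glu16, Asp28 → −4.
Net charge = (+7) + (−4) = +3.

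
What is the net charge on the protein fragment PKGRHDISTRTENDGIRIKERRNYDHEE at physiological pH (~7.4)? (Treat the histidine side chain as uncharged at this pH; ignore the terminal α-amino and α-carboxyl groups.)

0

At pH ~7.4 the Lys and Arg side chains are protonated (+1), the Asp and Glu side chains are deprotonated (−1), and with His taken as neutral all other side chains carry no charge.
Positive (K, R): K2, R4, R10, R17, K19, R21, R22 → +7.
Negative (D, E): D6, E12, D14, E20, D25, E27, E28 → −7.
Net charge = (+7) + (−7) = 0.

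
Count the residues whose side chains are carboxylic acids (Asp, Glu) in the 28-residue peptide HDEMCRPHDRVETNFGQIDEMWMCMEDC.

8

Matching residues: D2, E3, D9, E12, D19, E20, E26, D27.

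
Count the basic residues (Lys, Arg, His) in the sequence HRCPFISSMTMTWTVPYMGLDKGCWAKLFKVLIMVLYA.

Matching residues: H1, R2, K22, K27, K30.

5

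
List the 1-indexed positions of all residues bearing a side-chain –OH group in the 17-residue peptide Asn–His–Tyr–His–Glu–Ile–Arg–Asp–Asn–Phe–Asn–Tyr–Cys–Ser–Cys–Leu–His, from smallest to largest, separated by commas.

S, T, and Y are the three residues with a side-chain hydroxyl.
Matching residues: Tyr3, Tyr12, Ser14.

3, 12, 14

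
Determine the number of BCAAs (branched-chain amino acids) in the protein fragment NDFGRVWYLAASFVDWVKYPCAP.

Valine (V), leucine (L), and isoleucine (I) are the branched-chain amino acids.
Matching residues: V6, L9, V14, V17.

4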